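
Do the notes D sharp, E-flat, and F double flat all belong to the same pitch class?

Yes

D# is pitch class 3; Eb is pitch class 3; Fbb is pitch class 3.
All spellings map to pitch class 3, so they are enharmonically equivalent.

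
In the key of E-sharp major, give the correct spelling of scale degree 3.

G##

Degree 3 takes the letter 2 steps above E, which is G.
In major, degree 3 sits 4 semitones above the tonic. E# + 4 semitones is pitch class 9, spelled on G as G##.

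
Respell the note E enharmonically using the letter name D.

Plain D sits 2 semitones below E, so on the letter D the same pitch needs a double sharp: D##.

D##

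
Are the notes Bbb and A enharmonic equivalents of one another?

Yes

Bbb is pitch class 9; A is pitch class 9.
All spellings map to pitch class 9, so they are enharmonically equivalent.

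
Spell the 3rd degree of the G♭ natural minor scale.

Degree 3 takes the letter 2 steps above G, which is B.
In natural minor, degree 3 sits 3 semitones above the tonic. Gb + 3 semitones is pitch class 9, spelled on B as Bbb.

Bbb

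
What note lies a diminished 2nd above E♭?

Fbb

E up a major second is F#, so the target letter is F.
From Eb, a diminished second is 0 semitones up: Fbb.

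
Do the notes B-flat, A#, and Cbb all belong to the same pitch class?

Bb is pitch class 10; A# is pitch class 10; Cbb is pitch class 10.
All spellings map to pitch class 10, so they are enharmonically equivalent.

Yes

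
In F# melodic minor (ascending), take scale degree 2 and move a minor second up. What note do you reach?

A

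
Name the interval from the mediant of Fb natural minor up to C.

The mediant of Fb natural minor is Abb.
Abb up to C: letters A→C make it a third; 5 semitones makes it augmented.

augmented third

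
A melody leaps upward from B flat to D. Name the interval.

Counting letters B–C–D gives a third.
Bb→D = 4 semitones, exactly the major third.

major third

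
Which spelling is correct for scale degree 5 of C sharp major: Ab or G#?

G#

Each scale degree takes a distinct letter name. Degree 5 of a scale on C must use the letter G.
G# and Ab are enharmonically the same pitch, but only G# uses the letter G, so it is the correct spelling here.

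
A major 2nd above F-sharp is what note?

A second above F lands on the letter G.
A major second spans 2 semitones, so F# moves to pitch class 8. On the letter G that is G#.

G#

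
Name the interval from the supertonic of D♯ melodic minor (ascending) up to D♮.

diminished seventh

The supertonic of D# melodic minor (ascending) is E#.
E# up to D: letters E→D make it a seventh; 9 semitones makes it diminished.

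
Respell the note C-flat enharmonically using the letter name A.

A##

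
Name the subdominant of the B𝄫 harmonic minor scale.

Degree 4 takes the letter 3 steps above B, which is E.
In harmonic minor, degree 4 sits 5 semitones above the tonic. Bbb + 5 semitones is pitch class 2, spelled on E as Ebb.

Ebb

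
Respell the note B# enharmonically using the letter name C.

B# is pitch class 0. The letter C alone is pitch class 0.
Pitch class 0 on C needs no accidental: C.

C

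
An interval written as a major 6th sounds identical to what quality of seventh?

A major sixth spans 9 semitones.
A seventh spanning 9 semitones is diminished (the major seventh is 11).

diminished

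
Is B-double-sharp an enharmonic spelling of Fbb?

Two spellings are enharmonically equivalent only if they share a pitch class.
Here B## → 1, Fbb → 3; 1 ≠ 3, so they are not.

No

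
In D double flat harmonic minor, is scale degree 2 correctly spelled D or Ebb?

Each scale degree takes a distinct letter name. Degree 2 of a scale on D must use the letter E.
Ebb and D are enharmonically the same pitch, but only Ebb uses the letter E, so it is the correct spelling here.

Ebb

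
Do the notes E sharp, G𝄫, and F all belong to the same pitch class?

Yes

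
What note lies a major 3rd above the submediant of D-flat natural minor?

The submediant of Db natural minor is Bbb.
A major third (4 semitones) above Bbb lands on the letter D, giving Db.

Db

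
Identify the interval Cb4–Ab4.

major sixth

The letter names run C→A, a span of 5 letter steps, so the interval is some kind of sixth.
Cb to Ab is 9 semitones. A major sixth is 9, so 9 makes it major.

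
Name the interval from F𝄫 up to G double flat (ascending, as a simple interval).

major second

Counting letters F–G gives a second.
Fbb→Gbb = 2 semitones, exactly the major second.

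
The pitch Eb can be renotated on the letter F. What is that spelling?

Plain F sits 2 semitones above Eb, so on the letter F the same pitch needs a double flat: Fbb.

Fbb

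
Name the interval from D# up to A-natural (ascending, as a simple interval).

Counting letters D–E–F–G–A gives a fifth.
D#→A = 6 semitones, 1 narrower than the perfect fifth (7), so diminished.

diminished fifth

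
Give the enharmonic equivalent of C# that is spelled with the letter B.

C# is pitch class 1. The letter B alone is pitch class 11.
To reach pitch class 1 from B requires an offset of +2 semitones, i.e. double sharp: B##.

B##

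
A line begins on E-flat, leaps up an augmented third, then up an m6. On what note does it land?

E

An augmented third up from Eb is G# (letter G, 5 semitones up).
A minor sixth up from G# is E (letter E, 8 semitones up).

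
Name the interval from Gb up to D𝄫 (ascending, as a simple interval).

Counting letters G–A–B–C–D gives a fifth.
Gb→Dbb = 6 semitones, 1 narrower than the perfect fifth (7), so diminished.

diminished fifth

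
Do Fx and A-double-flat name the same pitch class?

Yes

F## is pitch class 7; Abb is pitch class 7.
All spellings map to pitch class 7, so they are enharmonically equivalent.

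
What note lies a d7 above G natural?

G up a major seventh is F#, so the target letter is F.
From G, a diminished seventh is 9 semitones up: Fb.

Fb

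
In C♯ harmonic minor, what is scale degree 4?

F#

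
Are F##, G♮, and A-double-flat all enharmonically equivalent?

Yes

F## is pitch class 7; G is pitch class 7; Abb is pitch class 7.
All spellings map to pitch class 7, so they are enharmonically equivalent.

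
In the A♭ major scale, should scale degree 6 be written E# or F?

F

Each scale degree takes a distinct letter name. Degree 6 of a scale on A must use the letter F.
F and E# are enharmonically the same pitch, but only F uses the letter F, so it is the correct spelling here.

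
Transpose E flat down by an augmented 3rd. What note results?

Cbb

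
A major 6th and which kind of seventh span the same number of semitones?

diminished

A major sixth spans 9 semitones.
A seventh spanning 9 semitones is diminished (the major seventh is 11).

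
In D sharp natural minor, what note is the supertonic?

The D# natural minor scale runs D# E# F# G# A# B C#.
Degree 2 is E#.

E#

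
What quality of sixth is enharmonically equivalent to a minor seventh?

A minor seventh spans 10 semitones.
A sixth spanning 10 semitones is augmented (the major sixth is 9).

augmented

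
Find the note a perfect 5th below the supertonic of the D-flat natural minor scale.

Ab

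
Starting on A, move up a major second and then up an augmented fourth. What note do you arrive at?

E#

A major second up from A is B (letter B, 2 semitones up).
An augmented fourth up from B is E# (letter E, 6 semitones up).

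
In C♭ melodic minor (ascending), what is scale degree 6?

Degree 6 takes the letter 5 steps above C, which is A.
In melodic minor (ascending), degree 6 sits 9 semitones above the tonic. Cb + 9 semitones is pitch class 8, spelled on A as Ab.

Ab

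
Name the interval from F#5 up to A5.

minor third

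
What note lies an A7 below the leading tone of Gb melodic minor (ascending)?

Gbb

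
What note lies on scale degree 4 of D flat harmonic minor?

Gb

The Db harmonic minor scale runs Db Eb Fb Gb Ab Bbb C.
Degree 4 is Gb.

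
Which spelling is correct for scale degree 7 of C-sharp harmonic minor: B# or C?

B#

Each scale degree takes a distinct letter name. Degree 7 of a scale on C must use the letter B.
B# and C are enharmonically the same pitch, but only B# uses the letter B, so it is the correct spelling here.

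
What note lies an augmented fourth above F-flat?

F up a perfect fourth is Bb, so the target letter is B.
From Fb, an augmented fourth is 6 semitones up: Bb.

Bb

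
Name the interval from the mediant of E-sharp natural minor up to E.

minor sixth

The mediant of E# natural minor is G#.
G# up to E: letters G→E make it a sixth; 8 semitones makes it minor.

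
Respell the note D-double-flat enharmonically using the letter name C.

Plain C sits at the same pitch as Dbb, so on the letter C the same pitch needs a natural: C.

C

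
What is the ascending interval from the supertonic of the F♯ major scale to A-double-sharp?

augmented second

The supertonic of F# major is G#.
G# up to A##: letters G→A make it a second; 3 semitones makes it augmented.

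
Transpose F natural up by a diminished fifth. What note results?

Cb

F up a perfect fifth is C, so the target letter is C.
From F, a diminished fifth is 6 semitones up: Cb.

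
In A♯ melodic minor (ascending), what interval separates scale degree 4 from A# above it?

Scale degree 4 of A# melodic minor (ascending) is D#.
D# up to A#: letters D→A make it a fifth; 7 semitones makes it perfect.

perfect fifth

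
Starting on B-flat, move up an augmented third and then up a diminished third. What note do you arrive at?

An augmented third up from Bb is D# (letter D, 5 semitones up).
A diminished third up from D# is F (letter F, 2 semitones up).

F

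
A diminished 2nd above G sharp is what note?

Ab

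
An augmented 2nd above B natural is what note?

A second above B lands on the letter C.
An augmented second spans 3 semitones, so B moves to pitch class 2. On the letter C that is C##.

C##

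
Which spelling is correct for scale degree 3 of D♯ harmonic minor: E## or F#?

F#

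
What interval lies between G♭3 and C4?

Counting letters G–A–B–C gives a fourth.
Gb→C = 6 semitones, 1 wider than the perfect fourth (5), so augmented.

augmented fourth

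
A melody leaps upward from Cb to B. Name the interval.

augmented seventh

The letter names run C→B, a span of 6 letter steps, so the interval is some kind of seventh.
Cb to B is 12 semitones. A major seventh is 11, so 12 makes it augmented.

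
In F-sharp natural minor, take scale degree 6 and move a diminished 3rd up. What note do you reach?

Scale degree 6 of F# natural minor is D.
A diminished third (2 semitones) above D lands on the letter F, giving Fb.

Fb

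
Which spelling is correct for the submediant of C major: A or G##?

A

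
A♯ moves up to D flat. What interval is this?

Counting letters A–B–C–D gives a fourth.
A#→Db = 3 semitones, 2 narrower than the perfect fourth (5), so doubly diminished.

doubly diminished fourth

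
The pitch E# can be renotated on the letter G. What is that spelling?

Gbb

Plain G sits 2 semitones above E#, so on the letter G the same pitch needs a double flat: Gbb.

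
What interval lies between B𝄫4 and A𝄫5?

minor seventh

The letter names run B→A, a span of 6 letter steps, so the interval is some kind of seventh.
Bbb to Abb is 10 semitones. A major seventh is 11, so 10 makes it minor.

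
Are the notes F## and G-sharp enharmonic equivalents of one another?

No

F## is pitch class 7; G# is pitch class 8.
The pitch classes differ (7 vs. 8), so they are not enharmonic equivalents.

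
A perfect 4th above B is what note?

E

A fourth above B lands on the letter E.
A perfect fourth spans 5 semitones, so B moves to pitch class 4. On the letter E that is E.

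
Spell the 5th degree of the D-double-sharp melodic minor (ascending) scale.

Degree 5 takes the letter 4 steps above D, which is A.
In melodic minor (ascending), degree 5 sits 7 semitones above the tonic. D## + 7 semitones is pitch class 11, spelled on A as A##.

A##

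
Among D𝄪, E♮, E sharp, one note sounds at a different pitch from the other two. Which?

E#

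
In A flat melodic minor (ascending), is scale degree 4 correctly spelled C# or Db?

Db

Each scale degree takes a distinct letter name. Degree 4 of a scale on A must use the letter D.
Db and C# are enharmonically the same pitch, but only Db uses the letter D, so it is the correct spelling here.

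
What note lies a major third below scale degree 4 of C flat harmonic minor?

Scale degree 4 of Cb harmonic minor is Fb.
A major third (4 semitones) below Fb lands on the letter D, giving Dbb.

Dbb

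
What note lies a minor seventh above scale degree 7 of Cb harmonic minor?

Scale degree 7 of Cb harmonic minor is Bb.
A minor seventh (10 semitones) above Bb lands on the letter A, giving Ab.

Ab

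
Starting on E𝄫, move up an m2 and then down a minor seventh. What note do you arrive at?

A minor second up from Ebb is Fbb (letter F, 1 semitone up).
A minor seventh down from Fbb is Gbb (letter G, 10 semitones down).

Gbb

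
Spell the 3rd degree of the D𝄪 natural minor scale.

Degree 3 takes the letter 2 steps above D, which is F.
In natural minor, degree 3 sits 3 semitones above the tonic. D## + 3 semitones is pitch class 7, spelled on F as F##.

F##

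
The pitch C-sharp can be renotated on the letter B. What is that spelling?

B##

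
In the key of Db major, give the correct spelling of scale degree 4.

Gb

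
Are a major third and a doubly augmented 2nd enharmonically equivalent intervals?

Yes

A major third spans 4 semitones; a doubly augmented second spans 4.
They are enharmonically equivalent.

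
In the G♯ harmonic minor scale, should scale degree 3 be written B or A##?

B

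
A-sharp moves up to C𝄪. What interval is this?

major third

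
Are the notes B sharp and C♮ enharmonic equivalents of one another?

Yes

B# is pitch class 0; C is pitch class 0.
All spellings map to pitch class 0, so they are enharmonically equivalent.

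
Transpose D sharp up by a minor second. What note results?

E

D up a major second is E, so the target letter is E.
From D#, a minor second is 1 semitone up: E.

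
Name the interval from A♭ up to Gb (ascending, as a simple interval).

Counting letters A–B–C–D–E–F–G gives a seventh.
Ab→Gb = 10 semitones, 1 narrower than the major seventh (11), so minor.

minor seventh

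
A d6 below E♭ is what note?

G#

A sixth below E lands on the letter G.
A diminished sixth spans 7 semitones, so Eb moves to pitch class 8. On the letter G that is G#.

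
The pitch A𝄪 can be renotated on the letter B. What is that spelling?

Plain B sits at the same pitch as A##, so on the letter B the same pitch needs a natural: B.

B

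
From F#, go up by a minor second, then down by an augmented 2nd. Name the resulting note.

Fb

A minor second up from F# is G (letter G, 1 semitone up).
An augmented second down from G is Fb (letter F, 3 semitones down).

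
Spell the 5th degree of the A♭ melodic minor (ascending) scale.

Eb

Degree 5 takes the letter 4 steps above A, which is E.
In melodic minor (ascending), degree 5 sits 7 semitones above the tonic. Ab + 7 semitones is pitch class 3, spelled on E as Eb.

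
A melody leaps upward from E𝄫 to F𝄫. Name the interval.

Counting letters E–F gives a second.
Ebb→Fbb = 1 semitone, 1 narrower than the major second (2), so minor.

minor second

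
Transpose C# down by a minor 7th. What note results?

D#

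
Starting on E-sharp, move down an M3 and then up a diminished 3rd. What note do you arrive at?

A major third down from E# is C# (letter C, 4 semitones down).
A diminished third up from C# is Eb (letter E, 2 semitones up).

Eb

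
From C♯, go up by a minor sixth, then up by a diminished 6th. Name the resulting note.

Fb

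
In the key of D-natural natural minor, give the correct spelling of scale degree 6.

The D natural minor scale runs D E F G A Bb C.
Degree 6 is Bb.

Bb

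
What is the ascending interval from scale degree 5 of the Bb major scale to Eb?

minor seventh

Scale degree 5 of Bb major is F.
F up to Eb: letters F→E make it a seventh; 10 semitones makes it minor.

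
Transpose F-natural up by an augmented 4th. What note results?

B

A fourth above F lands on the letter B.
An augmented fourth spans 6 semitones, so F moves to pitch class 11. On the letter B that is B.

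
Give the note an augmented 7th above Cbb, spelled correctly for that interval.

Bb

A seventh above C lands on the letter B.
An augmented seventh spans 12 semitones, so Cbb moves to pitch class 10. On the letter B that is Bb.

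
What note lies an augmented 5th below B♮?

Eb

A fifth below B lands on the letter E.
An augmented fifth spans 8 semitones, so B moves to pitch class 3. On the letter E that is Eb.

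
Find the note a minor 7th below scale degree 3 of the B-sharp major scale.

Scale degree 3 of B# major is D##.
A minor seventh (10 semitones) below D## lands on the letter E, giving E##.

E##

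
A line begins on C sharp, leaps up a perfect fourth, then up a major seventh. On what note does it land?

A perfect fourth up from C# is F# (letter F, 5 semitones up).
A major seventh up from F# is E# (letter E, 11 semitones up).

E#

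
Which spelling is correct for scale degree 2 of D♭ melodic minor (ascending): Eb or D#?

Eb

Each scale degree takes a distinct letter name. Degree 2 of a scale on D must use the letter E.
Eb and D# are enharmonically the same pitch, but only Eb uses the letter E, so it is the correct spelling here.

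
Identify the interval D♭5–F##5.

doubly augmented third

Counting letters D–E–F gives a third.
Db→F## = 6 semitones, 2 wider than the major third (4), so doubly augmented.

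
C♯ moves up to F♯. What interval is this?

Counting letters C–D–E–F gives a fourth.
C#→F# = 5 semitones, exactly the perfect fourth.

perfect fourth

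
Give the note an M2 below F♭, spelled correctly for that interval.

Ebb

A second below F lands on the letter E.
A major second spans 2 semitones, so Fb moves to pitch class 2. On the letter E that is Ebb.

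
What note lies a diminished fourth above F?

A fourth above F lands on the letter B.
A diminished fourth spans 4 semitones, so F moves to pitch class 9. On the letter B that is Bbb.

Bbb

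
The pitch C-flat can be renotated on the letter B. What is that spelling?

Cb is pitch class 11. The letter B alone is pitch class 11.
Pitch class 11 on B needs no accidental: B.

B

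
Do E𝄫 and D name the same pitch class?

Ebb = pitch class 2 and D = pitch class 2 — the same pitch class, so they are enharmonic equivalents.

Yes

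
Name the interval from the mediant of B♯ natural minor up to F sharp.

The mediant of B# natural minor is D#.
D# up to F#: letters D→F make it a third; 3 semitones makes it minor.

minor third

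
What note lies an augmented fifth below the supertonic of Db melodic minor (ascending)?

The supertonic of Db melodic minor (ascending) is Eb.
An augmented fifth (8 semitones) below Eb lands on the letter A, giving Abb.

Abb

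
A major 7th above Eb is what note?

D

A seventh above E lands on the letter D.
A major seventh spans 11 semitones, so Eb moves to pitch class 2. On the letter D that is D.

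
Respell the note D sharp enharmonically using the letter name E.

D# is pitch class 3. The letter E alone is pitch class 4.
To reach pitch class 3 from E requires an offset of -1 semitone, i.e. flat: Eb.

Eb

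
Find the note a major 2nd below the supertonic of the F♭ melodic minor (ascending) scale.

Fb

The supertonic of Fb melodic minor (ascending) is Gb.
A major second (2 semitones) below Gb lands on the letter F, giving Fb.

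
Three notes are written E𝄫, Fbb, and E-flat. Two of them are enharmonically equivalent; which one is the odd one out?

Ebb

In 12-tone equal temperament, enharmonic equivalents share a pitch class. Ebb is pitch class 2; Fbb is pitch class 3; Eb is pitch class 3.
Fbb and Eb share pitch class 3, while Ebb is pitch class 2.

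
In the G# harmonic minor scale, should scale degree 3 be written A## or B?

B

Each scale degree takes a distinct letter name. Degree 3 of a scale on G must use the letter B.
B and A## are enharmonically the same pitch, but only B uses the letter B, so it is the correct spelling here.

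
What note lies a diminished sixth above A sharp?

F

A up a major sixth is F#, so the target letter is F.
From A#, a diminished sixth is 7 semitones up: F.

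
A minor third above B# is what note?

B up a major third is D#, so the target letter is D.
From B#, a minor third is 3 semitones up: D#.

D#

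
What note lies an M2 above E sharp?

F##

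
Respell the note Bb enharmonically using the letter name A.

Plain A sits 1 semitone below Bb, so on the letter A the same pitch needs a sharp: A#.

A#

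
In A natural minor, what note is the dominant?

E

Degree 5 takes the letter 4 steps above A, which is E.
In natural minor, degree 5 sits 7 semitones above the tonic. A + 7 semitones is pitch class 4, spelled on E as E.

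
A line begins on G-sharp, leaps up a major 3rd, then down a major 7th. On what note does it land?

A major third up from G# is B# (letter B, 4 semitones up).
A major seventh down from B# is C# (letter C, 11 semitones down).

C#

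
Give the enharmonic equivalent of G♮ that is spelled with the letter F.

F##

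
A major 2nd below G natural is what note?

A second below G lands on the letter F.
A major second spans 2 semitones, so G moves to pitch class 5. On the letter F that is F.

F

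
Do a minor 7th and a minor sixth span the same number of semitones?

No

A minor seventh spans 10 semitones; a minor sixth spans 8.
The spans differ, so they are not enharmonic equivalents.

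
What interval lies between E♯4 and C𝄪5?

The letter names run E→C, a span of 5 letter steps, so the interval is some kind of sixth.
E# to C## is 9 semitones. A major sixth is 9, so 9 makes it major.

major sixth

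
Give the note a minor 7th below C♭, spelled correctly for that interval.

C down a major seventh is Db, so the target letter is D.
From Cb, a minor seventh is 10 semitones down: Db.

Db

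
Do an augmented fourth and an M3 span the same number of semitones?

No

An augmented fourth spans 6 semitones; a major third spans 4.
The spans differ, so they are not enharmonic equivalents.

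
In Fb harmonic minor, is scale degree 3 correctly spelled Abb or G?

Abb

Each scale degree takes a distinct letter name. Degree 3 of a scale on F must use the letter A.
Abb and G are enharmonically the same pitch, but only Abb uses the letter A, so it is the correct spelling here.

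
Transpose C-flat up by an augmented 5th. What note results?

G

C up a perfect fifth is G, so the target letter is G.
From Cb, an augmented fifth is 8 semitones up: G.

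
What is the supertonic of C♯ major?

D#

Degree 2 takes the letter 1 step above C, which is D.
In major, degree 2 sits 2 semitones above the tonic. C# + 2 semitones is pitch class 3, spelled on D as D#.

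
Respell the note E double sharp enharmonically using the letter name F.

E## is pitch class 6. The letter F alone is pitch class 5.
To reach pitch class 6 from F requires an offset of +1 semitone, i.e. sharp: F#.

F#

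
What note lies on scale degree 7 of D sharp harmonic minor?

C##

The D# harmonic minor scale runs D# E# F# G# A# B C##.
Degree 7 is C##.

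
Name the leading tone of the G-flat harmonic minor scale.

The Gb harmonic minor scale runs Gb Ab Bbb Cb Db Ebb F.
Degree 7 is F.

F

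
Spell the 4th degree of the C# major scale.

F#

The C# major scale runs C# D# E# F# G# A# B#.
Degree 4 is F#.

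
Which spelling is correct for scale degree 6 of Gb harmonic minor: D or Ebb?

Ebb

Each scale degree takes a distinct letter name. Degree 6 of a scale on G must use the letter E.
Ebb and D are enharmonically the same pitch, but only Ebb uses the letter E, so it is the correct spelling here.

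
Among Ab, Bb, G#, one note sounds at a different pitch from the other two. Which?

In 12-tone equal temperament, enharmonic equivalents share a pitch class. Ab is pitch class 8; Bb is pitch class 10; G# is pitch class 8.
Ab and G# share pitch class 8, while Bb is pitch class 10.

Bb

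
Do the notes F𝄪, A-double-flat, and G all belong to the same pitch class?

Yes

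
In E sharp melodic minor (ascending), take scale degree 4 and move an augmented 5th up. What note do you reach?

Scale degree 4 of E# melodic minor (ascending) is A#.
An augmented fifth (8 semitones) above A# lands on the letter E, giving E##.

E##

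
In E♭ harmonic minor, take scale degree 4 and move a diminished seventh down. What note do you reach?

B

Scale degree 4 of Eb harmonic minor is Ab.
A diminished seventh (9 semitones) below Ab lands on the letter B, giving B.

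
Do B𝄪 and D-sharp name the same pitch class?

No

Two spellings are enharmonically equivalent only if they share a pitch class.
Here B## → 1, D# → 3; 1 ≠ 3, so they are not.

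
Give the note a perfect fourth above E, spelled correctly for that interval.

E up a perfect fourth is A, so the target letter is A.
From E, a perfect fourth is 5 semitones up: A.

A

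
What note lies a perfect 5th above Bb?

A fifth above B lands on the letter F.
A perfect fifth spans 7 semitones, so Bb moves to pitch class 5. On the letter F that is F.

F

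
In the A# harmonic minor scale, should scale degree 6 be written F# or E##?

F#

Each scale degree takes a distinct letter name. Degree 6 of a scale on A must use the letter F.
F# and E## are enharmonically the same pitch, but only F# uses the letter F, so it is the correct spelling here.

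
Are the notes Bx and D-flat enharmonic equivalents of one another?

Yes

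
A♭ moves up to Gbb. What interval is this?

Counting letters A–B–C–D–E–F–G gives a seventh.
Ab→Gbb = 9 semitones, 2 narrower than the major seventh (11), so diminished.

diminished seventh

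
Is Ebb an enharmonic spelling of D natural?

Ebb is pitch class 2; D is pitch class 2.
All spellings map to pitch class 2, so they are enharmonically equivalent.

Yes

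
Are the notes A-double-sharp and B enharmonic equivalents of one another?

A## = pitch class 11 and B = pitch class 11 — the same pitch class, so they are enharmonic equivalents.

Yes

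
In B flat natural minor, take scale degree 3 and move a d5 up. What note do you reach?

Scale degree 3 of Bb natural minor is Db.
A diminished fifth (6 semitones) above Db lands on the letter A, giving Abb.

Abb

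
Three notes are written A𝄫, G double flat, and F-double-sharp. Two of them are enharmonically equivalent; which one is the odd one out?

In 12-tone equal temperament, enharmonic equivalents share a pitch class. Abb is pitch class 7; Gbb is pitch class 5; F## is pitch class 7.
Abb and F## share pitch class 7, while Gbb is pitch class 5.

Gbb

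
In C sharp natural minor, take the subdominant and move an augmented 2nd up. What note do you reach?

The subdominant of C# natural minor is F#.
An augmented second (3 semitones) above F# lands on the letter G, giving G##.

G##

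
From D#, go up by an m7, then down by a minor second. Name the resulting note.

B#

A minor seventh up from D# is C# (letter C, 10 semitones up).
A minor second down from C# is B# (letter B, 1 semitone down).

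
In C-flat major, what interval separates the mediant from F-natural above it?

The mediant of Cb major is Eb.
Eb up to F: letters E→F make it a second; 2 semitones makes it major.

major second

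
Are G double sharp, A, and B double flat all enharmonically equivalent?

G## = pitch class 9 and A = pitch class 9 and Bbb = pitch class 9 — the same pitch class, so they are enharmonic equivalents.

Yes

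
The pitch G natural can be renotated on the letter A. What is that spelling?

Abb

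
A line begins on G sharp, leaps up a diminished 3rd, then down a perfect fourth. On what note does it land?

A diminished third up from G# is Bb (letter B, 2 semitones up).
A perfect fourth down from Bb is F (letter F, 5 semitones down).

F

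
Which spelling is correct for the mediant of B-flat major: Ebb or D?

D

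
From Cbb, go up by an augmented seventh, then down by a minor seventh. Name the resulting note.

An augmented seventh up from Cbb is Bb (letter B, 12 semitones up).
A minor seventh down from Bb is C (letter C, 10 semitones down).

C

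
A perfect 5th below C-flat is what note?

A fifth below C lands on the letter F.
A perfect fifth spans 7 semitones, so Cb moves to pitch class 4. On the letter F that is Fb.

Fb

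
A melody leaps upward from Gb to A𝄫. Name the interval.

The letter names run G→A, a span of 1 letter step, so the interval is some kind of second.
Gb to Abb is 1 semitone. A major second is 2, so 1 makes it minor.

minor second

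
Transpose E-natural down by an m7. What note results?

F#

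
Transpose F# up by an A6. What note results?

D##

A sixth above F lands on the letter D.
An augmented sixth spans 10 semitones, so F# moves to pitch class 4. On the letter D that is D##.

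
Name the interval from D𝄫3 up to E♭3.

The letter names run D→E, a span of 1 letter step, so the interval is some kind of second.
Dbb to Eb is 3 semitones. A major second is 2, so 3 makes it augmented.

augmented second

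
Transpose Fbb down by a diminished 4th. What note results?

Cb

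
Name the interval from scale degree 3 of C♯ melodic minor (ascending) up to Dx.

Scale degree 3 of C# melodic minor (ascending) is E.
E up to D##: letters E→D make it a seventh; 12 semitones makes it augmented.

augmented seventh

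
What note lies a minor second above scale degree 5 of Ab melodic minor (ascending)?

Fb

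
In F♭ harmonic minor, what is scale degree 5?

Cb

The Fb harmonic minor scale runs Fb Gb Abb Bbb Cb Dbb Eb.
Degree 5 is Cb.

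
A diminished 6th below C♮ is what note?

E#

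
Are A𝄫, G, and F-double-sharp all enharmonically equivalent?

Yes

Abb is pitch class 7; G is pitch class 7; F## is pitch class 7.
All spellings map to pitch class 7, so they are enharmonically equivalent.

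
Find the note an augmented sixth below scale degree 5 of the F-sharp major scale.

Eb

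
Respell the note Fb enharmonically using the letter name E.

E

Plain E sits at the same pitch as Fb, so on the letter E the same pitch needs a natural: E.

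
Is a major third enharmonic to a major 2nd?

No

A major third spans 4 semitones; a major second spans 2.
The spans differ, so they are not enharmonic equivalents.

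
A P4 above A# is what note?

A fourth above A lands on the letter D.
A perfect fourth spans 5 semitones, so A# moves to pitch class 3. On the letter D that is D#.

D#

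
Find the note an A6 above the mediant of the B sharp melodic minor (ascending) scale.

B##

The mediant of B# melodic minor (ascending) is D#.
An augmented sixth (10 semitones) above D# lands on the letter B, giving B##.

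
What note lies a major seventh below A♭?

Bbb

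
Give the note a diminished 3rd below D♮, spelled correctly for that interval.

D down a major third is Bb, so the target letter is B.
From D, a diminished third is 2 semitones down: B#.

B#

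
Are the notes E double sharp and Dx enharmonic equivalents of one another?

No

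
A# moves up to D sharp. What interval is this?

perfect fourth

The letter names run A→D, a span of 3 letter steps, so the interval is some kind of fourth.
A# to D# is 5 semitones. A perfect fourth is 5, so 5 makes it perfect.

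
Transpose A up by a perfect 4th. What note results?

A up a perfect fourth is D, so the target letter is D.
From A, a perfect fourth is 5 semitones up: D.

D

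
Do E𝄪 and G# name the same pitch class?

Two spellings are enharmonically equivalent only if they share a pitch class.
Here E## → 6, G# → 8; 6 ≠ 8, so they are not.

No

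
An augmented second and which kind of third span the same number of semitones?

An augmented second spans 3 semitones.
A third spanning 3 semitones is minor (the major third is 4).

minor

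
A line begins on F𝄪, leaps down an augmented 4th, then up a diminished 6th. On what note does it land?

An augmented fourth down from F## is C# (letter C, 6 semitones down).
A diminished sixth up from C# is Ab (letter A, 7 semitones up).

Ab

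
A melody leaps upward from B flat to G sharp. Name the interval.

augmented sixth

The letter names run B→G, a span of 5 letter steps, so the interval is some kind of sixth.
Bb to G# is 10 semitones. A major sixth is 9, so 10 makes it augmented.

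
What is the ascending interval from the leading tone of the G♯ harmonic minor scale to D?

diminished sixth

The leading tone of G# harmonic minor is F##.
F## up to D: letters F→D make it a sixth; 7 semitones makes it diminished.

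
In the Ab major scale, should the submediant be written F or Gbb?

Each scale degree takes a distinct letter name. Degree 6 of a scale on A must use the letter F.
F and Gbb are enharmonically the same pitch, but only F uses the letter F, so it is the correct spelling here.

F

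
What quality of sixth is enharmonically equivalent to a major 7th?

doubly augmented

A major seventh spans 11 semitones.
A sixth spanning 11 semitones is doubly augmented (the major sixth is 9).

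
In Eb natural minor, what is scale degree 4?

Ab

The Eb natural minor scale runs Eb F Gb Ab Bb Cb Db.
Degree 4 is Ab.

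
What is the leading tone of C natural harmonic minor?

The C harmonic minor scale runs C D Eb F G Ab B.
Degree 7 is B.

B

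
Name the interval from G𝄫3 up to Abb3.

major second

The letter names run G→A, a span of 1 letter step, so the interval is some kind of second.
Gbb to Abb is 2 semitones. A major second is 2, so 2 makes it major.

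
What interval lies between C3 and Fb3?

diminished fourth

Counting letters C–D–E–F gives a fourth.
C→Fb = 4 semitones, 1 narrower than the perfect fourth (5), so diminished.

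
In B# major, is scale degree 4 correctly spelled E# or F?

Each scale degree takes a distinct letter name. Degree 4 of a scale on B must use the letter E.
E# and F are enharmonically the same pitch, but only E# uses the letter E, so it is the correct spelling here.

E#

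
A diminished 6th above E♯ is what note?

C

A sixth above E lands on the letter C.
A diminished sixth spans 7 semitones, so E# moves to pitch class 0. On the letter C that is C.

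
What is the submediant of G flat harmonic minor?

Degree 6 takes the letter 5 steps above G, which is E.
In harmonic minor, degree 6 sits 8 semitones above the tonic. Gb + 8 semitones is pitch class 2, spelled on E as Ebb.

Ebb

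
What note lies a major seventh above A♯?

G##

A seventh above A lands on the letter G.
A major seventh spans 11 semitones, so A# moves to pitch class 9. On the letter G that is G##.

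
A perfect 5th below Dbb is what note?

Gbb

D down a perfect fifth is G, so the target letter is G.
From Dbb, a perfect fifth is 7 semitones down: Gbb.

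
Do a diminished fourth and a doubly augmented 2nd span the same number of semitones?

A diminished fourth spans 4 semitones; a doubly augmented second spans 4.
They are enharmonically equivalent.

Yes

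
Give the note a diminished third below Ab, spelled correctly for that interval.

F#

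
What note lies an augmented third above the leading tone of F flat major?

G#

The leading tone of Fb major is Eb.
An augmented third (5 semitones) above Eb lands on the letter G, giving G#.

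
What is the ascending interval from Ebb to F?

Counting letters E–F gives a second.
Ebb→F = 3 semitones, 1 wider than the major second (2), so augmented.

augmented second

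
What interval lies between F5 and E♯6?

Counting letters F–G–A–B–C–D–E gives a seventh.
F→E# = 12 semitones, 1 wider than the major seventh (11), so augmented.

augmented seventh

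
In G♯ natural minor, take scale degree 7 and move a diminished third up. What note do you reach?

Scale degree 7 of G# natural minor is F#.
A diminished third (2 semitones) above F# lands on the letter A, giving Ab.

Ab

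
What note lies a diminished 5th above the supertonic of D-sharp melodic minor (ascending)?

B

The supertonic of D# melodic minor (ascending) is E#.
A diminished fifth (6 semitones) above E# lands on the letter B, giving B.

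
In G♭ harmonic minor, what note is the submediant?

Ebb

The Gb harmonic minor scale runs Gb Ab Bbb Cb Db Ebb F.
Degree 6 is Ebb.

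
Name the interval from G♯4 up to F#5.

minor seventh

The letter names run G→F, a span of 6 letter steps, so the interval is some kind of seventh.
G# to F# is 10 semitones. A major seventh is 11, so 10 makes it minor.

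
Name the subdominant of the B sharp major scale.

The B# major scale runs B# C## D## E# F## G## A##.
Degree 4 is E#.

E#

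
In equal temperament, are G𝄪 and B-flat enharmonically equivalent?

No

Two spellings are enharmonically equivalent only if they share a pitch class.
Here G## → 9, Bb → 10; 9 ≠ 10, so they are not.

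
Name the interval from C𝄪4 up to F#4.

Counting letters C–D–E–F gives a fourth.
C##→F# = 4 semitones, 1 narrower than the perfect fourth (5), so diminished.

diminished fourth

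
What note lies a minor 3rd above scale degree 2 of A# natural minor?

D#

Scale degree 2 of A# natural minor is B#.
A minor third (3 semitones) above B# lands on the letter D, giving D#.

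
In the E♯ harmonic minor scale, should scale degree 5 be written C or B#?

B#

Each scale degree takes a distinct letter name. Degree 5 of a scale on E must use the letter B.
B# and C are enharmonically the same pitch, but only B# uses the letter B, so it is the correct spelling here.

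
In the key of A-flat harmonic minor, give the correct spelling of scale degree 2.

Bb

Degree 2 takes the letter 1 step above A, which is B.
In harmonic minor, degree 2 sits 2 semitones above the tonic. Ab + 2 semitones is pitch class 10, spelled on B as Bb.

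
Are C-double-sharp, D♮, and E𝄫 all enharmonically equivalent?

C## is pitch class 2; D is pitch class 2; Ebb is pitch class 2.
All spellings map to pitch class 2, so they are enharmonically equivalent.

Yes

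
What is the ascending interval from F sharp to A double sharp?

Counting letters F–G–A gives a third.
F#→A## = 5 semitones, 1 wider than the major third (4), so augmented.

augmented third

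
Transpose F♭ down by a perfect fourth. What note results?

F down a perfect fourth is C, so the target letter is C.
From Fb, a perfect fourth is 5 semitones down: Cb.

Cb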